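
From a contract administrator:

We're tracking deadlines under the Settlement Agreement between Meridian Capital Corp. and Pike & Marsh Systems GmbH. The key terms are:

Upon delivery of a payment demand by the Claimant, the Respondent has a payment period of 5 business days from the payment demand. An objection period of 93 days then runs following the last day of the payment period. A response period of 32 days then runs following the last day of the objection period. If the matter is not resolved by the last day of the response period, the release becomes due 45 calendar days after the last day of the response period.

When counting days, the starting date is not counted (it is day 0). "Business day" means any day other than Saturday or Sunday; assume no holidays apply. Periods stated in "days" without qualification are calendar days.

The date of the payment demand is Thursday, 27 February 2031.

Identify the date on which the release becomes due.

From Thursday, 27 February 2031, 5 business days (Feb 28, Mar 3, Mar 4, Mar 5, Mar 6, skipping weekends) brings us to Thursday, 6 March 2031, which is the last day of the payment period.
The last day of the objection period: 6 March 2031 + 93 days = 7 June 2031.
The last day of the response period: 32 calendar days after 7 June 2031 is 9 July 2031.
Adding 45 calendar days to 9 July 2031 gives 23 August 2031, which is the date on which the release becomes due.

23 August 2031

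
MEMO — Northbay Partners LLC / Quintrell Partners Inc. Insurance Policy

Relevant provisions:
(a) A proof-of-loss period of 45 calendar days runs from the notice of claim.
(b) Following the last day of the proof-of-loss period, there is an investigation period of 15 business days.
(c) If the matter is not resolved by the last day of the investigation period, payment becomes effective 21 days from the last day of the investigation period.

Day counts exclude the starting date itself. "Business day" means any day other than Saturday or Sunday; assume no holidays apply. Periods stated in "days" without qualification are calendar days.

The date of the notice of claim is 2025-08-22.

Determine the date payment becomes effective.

2025-11-17

The last day of the proof-of-loss period: 45 calendar days after 2025-08-22 is 2025-10-06.
The last day of the investigation period: counting 15 business days from Monday, 2025-10-06 (Oct 7, Oct 8, Oct 9, Oct 10, …, Oct 23, Oct 24, Oct 27, skipping weekends) reaches Monday, 2025-10-27.
The date payment becomes effective: 21 calendar days after 2025-10-27 is 2025-11-17.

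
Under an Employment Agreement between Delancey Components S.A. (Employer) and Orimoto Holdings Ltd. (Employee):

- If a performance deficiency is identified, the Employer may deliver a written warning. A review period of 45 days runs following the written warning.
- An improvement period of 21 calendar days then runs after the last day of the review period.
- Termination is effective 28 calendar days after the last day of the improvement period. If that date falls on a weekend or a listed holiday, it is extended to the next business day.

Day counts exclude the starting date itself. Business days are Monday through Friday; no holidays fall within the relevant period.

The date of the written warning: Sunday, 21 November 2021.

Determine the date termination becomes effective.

The last day of the review period: 21 November 2021 + 45 days = 5 January 2022.
The last day of the improvement period: 21 calendar days after 5 January 2022 is 26 January 2022.
The date termination becomes effective: 28 calendar days after 26 January 2022 is 23 February 2022. 23 February 2022 is a Wednesday, so no roll-forward applies.

23 February 2022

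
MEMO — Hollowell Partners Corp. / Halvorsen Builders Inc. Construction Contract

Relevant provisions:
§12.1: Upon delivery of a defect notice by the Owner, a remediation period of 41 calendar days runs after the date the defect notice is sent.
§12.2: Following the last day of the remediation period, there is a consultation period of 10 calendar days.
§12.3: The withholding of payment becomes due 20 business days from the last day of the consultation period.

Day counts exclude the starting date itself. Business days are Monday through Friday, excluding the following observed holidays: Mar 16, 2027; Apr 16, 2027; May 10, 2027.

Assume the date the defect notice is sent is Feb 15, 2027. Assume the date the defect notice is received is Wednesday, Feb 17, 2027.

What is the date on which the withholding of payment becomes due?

May 6, 2027

The last day of the remediation period: Feb 15, 2027 + 41 days = Mar 28, 2027.
The last day of the consultation period: Mar 28, 2027 + 10 days = Apr 7, 2027.
The date on which the withholding of payment becomes due: 20 business days after Wednesday, Apr 7, 2027, skipping weekends and the listed holiday on Apr 16 — Apr 8, Apr 9, Apr 12, Apr 13, …, May 4, May 5, May 6 — lands on Thursday, May 6, 2027.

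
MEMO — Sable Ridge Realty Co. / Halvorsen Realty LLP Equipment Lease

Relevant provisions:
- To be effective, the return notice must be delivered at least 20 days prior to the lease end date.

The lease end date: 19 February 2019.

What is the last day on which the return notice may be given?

30 January 2019

19 February 2019 minus 20 days is 30 January 2019.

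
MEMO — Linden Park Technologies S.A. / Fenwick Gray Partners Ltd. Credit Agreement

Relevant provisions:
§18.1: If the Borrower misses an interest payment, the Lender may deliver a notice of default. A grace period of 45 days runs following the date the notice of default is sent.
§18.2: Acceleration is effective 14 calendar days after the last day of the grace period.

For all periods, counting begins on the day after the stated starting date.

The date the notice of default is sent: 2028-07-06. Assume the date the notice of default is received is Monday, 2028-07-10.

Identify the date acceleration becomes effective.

Adding 45 calendar days to 2028-07-06 gives 2028-08-20, which is the last day of the grace period.
The date acceleration becomes effective: 2028-08-20 + 14 days = 2028-09-03.

2028-09-03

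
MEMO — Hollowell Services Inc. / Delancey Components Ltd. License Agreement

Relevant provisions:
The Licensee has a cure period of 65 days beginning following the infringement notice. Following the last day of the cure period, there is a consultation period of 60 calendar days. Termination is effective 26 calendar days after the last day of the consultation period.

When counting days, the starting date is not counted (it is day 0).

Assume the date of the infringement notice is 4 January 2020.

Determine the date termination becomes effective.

3 June 2020

Adding 65 calendar days to 4 January 2020 gives 9 March 2020, which is the last day of the cure period.
The last day of the consultation period: 60 calendar days after 9 March 2020 is 8 May 2020.
The date termination becomes effective: 8 May 2020 + 26 days = 3 June 2020.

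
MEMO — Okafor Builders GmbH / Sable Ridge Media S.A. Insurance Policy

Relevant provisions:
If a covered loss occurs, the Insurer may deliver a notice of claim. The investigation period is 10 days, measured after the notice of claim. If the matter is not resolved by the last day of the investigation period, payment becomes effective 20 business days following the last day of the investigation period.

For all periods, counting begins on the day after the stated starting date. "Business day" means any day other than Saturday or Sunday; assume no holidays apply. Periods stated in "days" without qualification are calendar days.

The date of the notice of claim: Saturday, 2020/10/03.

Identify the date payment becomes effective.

2020/11/10

Adding 10 calendar days to 2020/10/03 gives 2020/10/13, which is the last day of the investigation period.
From Tuesday, 2020/10/13, 20 business days (Oct 14, Oct 15, Oct 16, Oct 19, …, Nov 6, Nov 9, Nov 10, skipping weekends) brings us to Tuesday, 2020/11/10, which is the date payment becomes effective.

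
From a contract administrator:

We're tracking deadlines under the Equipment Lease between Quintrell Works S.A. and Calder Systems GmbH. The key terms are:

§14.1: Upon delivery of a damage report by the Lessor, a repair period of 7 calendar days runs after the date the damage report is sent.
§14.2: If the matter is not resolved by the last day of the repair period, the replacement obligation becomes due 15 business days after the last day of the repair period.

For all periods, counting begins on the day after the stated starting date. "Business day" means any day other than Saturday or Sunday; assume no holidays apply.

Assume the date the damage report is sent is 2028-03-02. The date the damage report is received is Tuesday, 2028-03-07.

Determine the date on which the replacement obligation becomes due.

Adding 7 calendar days to 2028-03-02 gives 2028-03-09, which is the last day of the repair period.
From Thursday, 2028-03-09, 15 business days (Mar 10, Mar 13, Mar 14, Mar 15, …, Mar 28, Mar 29, Mar 30, skipping weekends) brings us to Thursday, 2028-03-30, which is the date on which the replacement obligation becomes due.

2028-03-30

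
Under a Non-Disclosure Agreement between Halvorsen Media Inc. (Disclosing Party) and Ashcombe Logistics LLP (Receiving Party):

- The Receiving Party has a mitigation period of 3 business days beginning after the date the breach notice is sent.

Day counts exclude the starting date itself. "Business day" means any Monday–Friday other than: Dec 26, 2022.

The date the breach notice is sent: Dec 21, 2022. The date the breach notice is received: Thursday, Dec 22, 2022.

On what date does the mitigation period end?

Dec 27, 2022

From Wednesday, Dec 21, 2022, 3 business days (Dec 22, Dec 23, Dec 27, skipping weekends and the listed holiday on Dec 26) brings us to Tuesday, Dec 27, 2022, which is the last day of the mitigation period.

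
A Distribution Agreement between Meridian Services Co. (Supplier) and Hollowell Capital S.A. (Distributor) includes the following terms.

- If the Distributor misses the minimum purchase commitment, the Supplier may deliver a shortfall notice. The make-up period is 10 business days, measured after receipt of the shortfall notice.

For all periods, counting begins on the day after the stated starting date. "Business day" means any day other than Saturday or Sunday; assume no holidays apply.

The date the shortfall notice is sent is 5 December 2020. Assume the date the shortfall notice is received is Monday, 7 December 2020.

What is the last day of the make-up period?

The last day of the make-up period: 10 business days after Monday, 7 December 2020, skipping weekends — Dec 8, Dec 9, Dec 10, Dec 11, Dec 14, Dec 15, Dec 16, Dec 17, Dec 18, Dec 21 — lands on Monday, 21 December 2020.

21 December 2020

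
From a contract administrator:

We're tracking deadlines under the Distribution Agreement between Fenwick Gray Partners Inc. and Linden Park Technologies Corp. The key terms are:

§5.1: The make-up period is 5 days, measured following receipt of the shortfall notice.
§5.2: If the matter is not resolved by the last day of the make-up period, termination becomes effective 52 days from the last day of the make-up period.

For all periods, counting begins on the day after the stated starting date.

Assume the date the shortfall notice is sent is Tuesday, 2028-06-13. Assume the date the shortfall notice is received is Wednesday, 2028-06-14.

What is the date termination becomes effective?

2028-08-10

The last day of the make-up period: 5 calendar days after 2028-06-14 is 2028-06-19.
Adding 52 calendar days to 2028-06-19 gives 2028-08-10, which is the date termination becomes effective.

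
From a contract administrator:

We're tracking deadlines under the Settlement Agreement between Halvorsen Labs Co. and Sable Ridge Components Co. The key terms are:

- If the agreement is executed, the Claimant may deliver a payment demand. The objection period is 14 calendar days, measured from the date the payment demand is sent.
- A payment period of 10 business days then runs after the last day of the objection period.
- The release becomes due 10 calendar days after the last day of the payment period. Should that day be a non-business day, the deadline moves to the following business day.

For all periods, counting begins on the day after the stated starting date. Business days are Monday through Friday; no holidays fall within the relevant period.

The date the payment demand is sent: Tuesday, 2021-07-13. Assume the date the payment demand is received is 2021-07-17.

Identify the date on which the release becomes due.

2021-08-20

The last day of the objection period: 14 calendar days after 2021-07-13 is 2021-07-27.
From Tuesday, 2021-07-27, 10 business days (Jul 28, Jul 29, Jul 30, Aug 2, Aug 3, Aug 4, Aug 5, Aug 6, Aug 9, Aug 10, skipping weekends) brings us to Tuesday, 2021-08-10, which is the last day of the payment period.
Adding 10 calendar days to 2021-08-10 gives 2021-08-20, which is the date on which the release becomes due. 2021-08-20 is a Friday, so no roll-forward applies.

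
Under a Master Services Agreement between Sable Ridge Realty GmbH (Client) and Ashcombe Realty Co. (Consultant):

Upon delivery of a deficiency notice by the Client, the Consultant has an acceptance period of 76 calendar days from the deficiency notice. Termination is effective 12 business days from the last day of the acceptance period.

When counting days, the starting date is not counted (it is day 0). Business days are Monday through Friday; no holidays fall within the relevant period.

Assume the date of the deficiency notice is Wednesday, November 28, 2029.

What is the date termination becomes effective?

The last day of the acceptance period: 76 calendar days after November 28, 2029 is February 12, 2030.
From Tuesday, February 12, 2030, 12 business days (Feb 13, Feb 14, Feb 15, Feb 18, …, Feb 26, Feb 27, Feb 28, skipping weekends) brings us to Thursday, February 28, 2030, which is the date termination becomes effective.

February 28, 2030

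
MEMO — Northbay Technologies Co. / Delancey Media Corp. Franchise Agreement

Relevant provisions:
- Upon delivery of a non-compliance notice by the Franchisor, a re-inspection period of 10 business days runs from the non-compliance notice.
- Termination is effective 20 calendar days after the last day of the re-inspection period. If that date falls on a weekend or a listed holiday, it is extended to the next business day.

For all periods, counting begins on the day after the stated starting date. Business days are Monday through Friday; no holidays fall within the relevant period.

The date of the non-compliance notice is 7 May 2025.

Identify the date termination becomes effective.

10 June 2025

The last day of the re-inspection period: counting 10 business days from Wednesday, 7 May 2025 (May 8, May 9, May 12, May 13, May 14, May 15, May 16, May 19, May 20, May 21, skipping weekends) reaches Wednesday, 21 May 2025.
Adding 20 calendar days to 21 May 2025 gives 10 June 2025, which is the date termination becomes effective. 10 June 2025 is a Tuesday, so no roll-forward applies.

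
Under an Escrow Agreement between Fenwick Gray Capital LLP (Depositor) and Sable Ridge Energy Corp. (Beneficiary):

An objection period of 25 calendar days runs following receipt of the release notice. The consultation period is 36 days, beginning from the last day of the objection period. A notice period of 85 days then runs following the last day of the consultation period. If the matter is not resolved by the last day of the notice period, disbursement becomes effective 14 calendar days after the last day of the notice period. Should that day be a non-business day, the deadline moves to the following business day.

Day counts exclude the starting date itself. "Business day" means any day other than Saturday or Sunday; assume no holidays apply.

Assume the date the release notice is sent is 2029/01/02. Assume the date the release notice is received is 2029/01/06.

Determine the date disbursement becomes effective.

Adding 25 calendar days to 2029/01/06 gives 2029/01/31, which is the last day of the objection period.
The last day of the consultation period: 36 calendar days after 2029/01/31 is 2029/03/08.
Adding 85 calendar days to 2029/03/08 gives 2029/06/01, which is the last day of the notice period.
The date disbursement becomes effective: 2029/06/01 + 14 days = 2029/06/15. 2029/06/15 is a Friday, so no roll-forward applies.

2029/06/15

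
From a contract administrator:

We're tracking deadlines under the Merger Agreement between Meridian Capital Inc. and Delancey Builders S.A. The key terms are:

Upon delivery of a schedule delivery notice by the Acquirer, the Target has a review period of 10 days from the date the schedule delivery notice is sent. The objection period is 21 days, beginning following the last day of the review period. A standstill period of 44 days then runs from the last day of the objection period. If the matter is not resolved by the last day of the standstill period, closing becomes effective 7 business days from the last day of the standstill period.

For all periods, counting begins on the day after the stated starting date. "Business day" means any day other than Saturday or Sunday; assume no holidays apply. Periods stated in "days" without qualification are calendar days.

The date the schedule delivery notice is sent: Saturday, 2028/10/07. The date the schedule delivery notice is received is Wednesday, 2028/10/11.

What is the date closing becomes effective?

The last day of the review period: 2028/10/07 + 10 days = 2028/10/17.
The last day of the objection period: 2028/10/17 + 21 days = 2028/11/07.
The last day of the standstill period: 2028/11/07 + 44 days = 2028/12/21.
The date closing becomes effective: 7 business days after Thursday, 2028/12/21, skipping weekends — Dec 22, Dec 25, Dec 26, Dec 27, Dec 28, Dec 29, Jan 1 — lands on Monday, 2029/01/01.

2029/01/01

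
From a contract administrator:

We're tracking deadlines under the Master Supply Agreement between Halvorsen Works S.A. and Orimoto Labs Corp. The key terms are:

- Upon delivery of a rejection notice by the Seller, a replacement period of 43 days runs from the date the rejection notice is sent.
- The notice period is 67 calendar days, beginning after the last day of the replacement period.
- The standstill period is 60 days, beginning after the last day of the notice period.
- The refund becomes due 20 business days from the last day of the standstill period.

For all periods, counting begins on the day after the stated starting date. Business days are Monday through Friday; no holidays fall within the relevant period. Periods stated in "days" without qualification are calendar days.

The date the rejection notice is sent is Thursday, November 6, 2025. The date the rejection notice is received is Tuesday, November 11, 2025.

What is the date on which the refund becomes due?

May 22, 2026

The last day of the replacement period: November 6, 2025 + 43 days = December 19, 2025.
The last day of the notice period: 67 calendar days after December 19, 2025 is February 24, 2026.
The last day of the standstill period: February 24, 2026 + 60 days = April 25, 2026.
The date on which the refund becomes due: 20 business days after Saturday, April 25, 2026, skipping weekends — Apr 27, Apr 28, Apr 29, Apr 30, …, May 20, May 21, May 22 — lands on Friday, May 22, 2026.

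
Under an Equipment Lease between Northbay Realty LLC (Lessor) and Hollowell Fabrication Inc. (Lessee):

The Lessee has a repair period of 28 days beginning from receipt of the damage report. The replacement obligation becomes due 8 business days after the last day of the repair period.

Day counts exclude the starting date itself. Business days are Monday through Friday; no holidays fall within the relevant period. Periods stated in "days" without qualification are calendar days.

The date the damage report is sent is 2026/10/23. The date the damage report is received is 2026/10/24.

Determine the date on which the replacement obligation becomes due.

2026/12/02

The last day of the repair period: 2026/10/24 + 28 days = 2026/11/21.
The date on which the replacement obligation becomes due: 8 business days after Saturday, 2026/11/21, skipping weekends — Nov 23, Nov 24, Nov 25, Nov 26, Nov 27, Nov 30, Dec 1, Dec 2 — lands on Wednesday, 2026/12/02.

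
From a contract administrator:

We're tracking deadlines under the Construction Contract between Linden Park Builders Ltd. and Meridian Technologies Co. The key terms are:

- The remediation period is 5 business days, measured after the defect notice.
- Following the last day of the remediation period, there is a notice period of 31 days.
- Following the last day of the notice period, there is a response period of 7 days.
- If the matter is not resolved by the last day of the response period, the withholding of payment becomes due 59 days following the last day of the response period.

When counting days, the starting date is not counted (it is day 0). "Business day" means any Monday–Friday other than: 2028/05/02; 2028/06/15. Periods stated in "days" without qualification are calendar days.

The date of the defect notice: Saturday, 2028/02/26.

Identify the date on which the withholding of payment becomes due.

The last day of the remediation period: 5 business days after Saturday, 2028/02/26, skipping weekends — Feb 28, Feb 29, Mar 1, Mar 2, Mar 3 — lands on Friday, 2028/03/03.
Adding 31 calendar days to 2028/03/03 gives 2028/04/03, which is the last day of the notice period.
Adding 7 calendar days to 2028/04/03 gives 2028/04/10, which is the last day of the response period.
Adding 59 calendar days to 2028/04/10 gives 2028/06/08, which is the date on which the withholding of payment becomes due.

2028/06/08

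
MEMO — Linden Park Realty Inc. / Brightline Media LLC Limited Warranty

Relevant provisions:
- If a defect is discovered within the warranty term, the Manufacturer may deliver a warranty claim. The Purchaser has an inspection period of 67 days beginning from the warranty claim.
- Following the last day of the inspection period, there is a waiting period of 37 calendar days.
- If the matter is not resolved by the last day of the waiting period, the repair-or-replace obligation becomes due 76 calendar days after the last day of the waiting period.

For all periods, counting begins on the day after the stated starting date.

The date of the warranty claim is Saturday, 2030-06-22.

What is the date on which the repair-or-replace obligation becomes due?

2030-12-19

Adding 67 calendar days to 2030-06-22 gives 2030-08-28, which is the last day of the inspection period.
The last day of the waiting period: 37 calendar days after 2030-08-28 is 2030-10-04.
The date on which the repair-or-replace obligation becomes due: 2030-10-04 + 76 days = 2030-12-19.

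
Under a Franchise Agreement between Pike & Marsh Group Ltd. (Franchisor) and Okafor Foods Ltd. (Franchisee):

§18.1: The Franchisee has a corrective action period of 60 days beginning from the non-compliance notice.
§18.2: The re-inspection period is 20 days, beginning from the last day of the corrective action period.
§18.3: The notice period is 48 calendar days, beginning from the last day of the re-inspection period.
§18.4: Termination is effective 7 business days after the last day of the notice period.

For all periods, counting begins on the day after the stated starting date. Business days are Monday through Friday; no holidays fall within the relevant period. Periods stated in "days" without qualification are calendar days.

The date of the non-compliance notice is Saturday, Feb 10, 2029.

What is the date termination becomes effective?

Adding 60 calendar days to Feb 10, 2029 gives Apr 11, 2029, which is the last day of the corrective action period.
Adding 20 calendar days to Apr 11, 2029 gives May 1, 2029, which is the last day of the re-inspection period.
The last day of the notice period: May 1, 2029 + 48 days = Jun 18, 2029.
The date termination becomes effective: 7 business days after Monday, Jun 18, 2029, skipping weekends — Jun 19, Jun 20, Jun 21, Jun 22, Jun 25, Jun 26, Jun 27 — lands on Wednesday, Jun 27, 2029.

Jun 27, 2029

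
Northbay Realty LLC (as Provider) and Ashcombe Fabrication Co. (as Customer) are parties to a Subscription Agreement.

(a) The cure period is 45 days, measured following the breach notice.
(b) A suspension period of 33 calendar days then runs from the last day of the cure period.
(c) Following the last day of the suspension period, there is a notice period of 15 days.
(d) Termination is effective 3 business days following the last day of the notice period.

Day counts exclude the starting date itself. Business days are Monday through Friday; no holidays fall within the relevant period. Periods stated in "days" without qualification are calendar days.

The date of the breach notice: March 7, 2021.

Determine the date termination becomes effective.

The last day of the cure period: March 7, 2021 + 45 days = April 21, 2021.
Adding 33 calendar days to April 21, 2021 gives May 24, 2021, which is the last day of the suspension period.
The last day of the notice period: 15 calendar days after May 24, 2021 is June 8, 2021.
The date termination becomes effective: counting 3 business days from Tuesday, June 8, 2021 (Jun 9, Jun 10, Jun 11, skipping weekends) reaches Friday, June 11, 2021.

June 11, 2021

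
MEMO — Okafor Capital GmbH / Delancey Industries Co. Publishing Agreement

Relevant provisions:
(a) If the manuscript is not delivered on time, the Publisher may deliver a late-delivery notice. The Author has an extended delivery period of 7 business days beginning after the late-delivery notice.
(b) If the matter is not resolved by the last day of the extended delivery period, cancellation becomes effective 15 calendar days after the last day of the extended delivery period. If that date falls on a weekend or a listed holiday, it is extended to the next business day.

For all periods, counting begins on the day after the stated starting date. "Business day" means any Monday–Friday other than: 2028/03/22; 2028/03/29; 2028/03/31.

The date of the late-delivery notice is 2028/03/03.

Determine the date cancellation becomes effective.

The last day of the extended delivery period: counting 7 business days from Friday, 2028/03/03 (Mar 6, Mar 7, Mar 8, Mar 9, Mar 10, Mar 13, Mar 14, skipping weekends) reaches Tuesday, 2028/03/14.
The date cancellation becomes effective: 2028/03/14 + 15 days = 2028/03/29. That falls on Wednesday, a listed holiday, so it rolls to the next business day, Thursday, 2028/03/30.

2028/03/30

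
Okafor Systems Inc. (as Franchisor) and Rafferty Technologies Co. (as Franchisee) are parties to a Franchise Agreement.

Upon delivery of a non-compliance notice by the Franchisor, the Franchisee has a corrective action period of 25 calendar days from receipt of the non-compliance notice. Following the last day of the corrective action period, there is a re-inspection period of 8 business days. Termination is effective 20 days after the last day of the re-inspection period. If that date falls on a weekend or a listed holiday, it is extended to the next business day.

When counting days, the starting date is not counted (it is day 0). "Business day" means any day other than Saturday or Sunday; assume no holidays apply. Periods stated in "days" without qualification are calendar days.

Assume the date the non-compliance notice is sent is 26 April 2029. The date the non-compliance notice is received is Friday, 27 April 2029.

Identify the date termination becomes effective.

21 June 2029

Adding 25 calendar days to 27 April 2029 gives 22 May 2029, which is the last day of the corrective action period.
The last day of the re-inspection period: counting 8 business days from Tuesday, 22 May 2029 (May 23, May 24, May 25, May 28, May 29, May 30, May 31, Jun 1, skipping weekends) reaches Friday, 1 June 2029.
Adding 20 calendar days to 1 June 2029 gives 21 June 2029, which is the date termination becomes effective. 21 June 2029 is a Thursday, so no roll-forward applies.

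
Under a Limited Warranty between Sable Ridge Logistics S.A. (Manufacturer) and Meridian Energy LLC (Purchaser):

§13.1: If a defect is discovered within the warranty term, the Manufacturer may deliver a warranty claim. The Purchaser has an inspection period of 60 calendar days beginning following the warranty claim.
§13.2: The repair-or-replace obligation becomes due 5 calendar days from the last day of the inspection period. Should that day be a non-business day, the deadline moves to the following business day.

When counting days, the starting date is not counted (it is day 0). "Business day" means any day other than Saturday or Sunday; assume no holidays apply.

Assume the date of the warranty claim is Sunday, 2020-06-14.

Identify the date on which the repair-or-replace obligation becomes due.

2020-08-18

The last day of the inspection period: 60 calendar days after 2020-06-14 is 2020-08-13.
The date on which the repair-or-replace obligation becomes due: 2020-08-13 + 5 days = 2020-08-18. 2020-08-18 is a Tuesday, so no roll-forward applies.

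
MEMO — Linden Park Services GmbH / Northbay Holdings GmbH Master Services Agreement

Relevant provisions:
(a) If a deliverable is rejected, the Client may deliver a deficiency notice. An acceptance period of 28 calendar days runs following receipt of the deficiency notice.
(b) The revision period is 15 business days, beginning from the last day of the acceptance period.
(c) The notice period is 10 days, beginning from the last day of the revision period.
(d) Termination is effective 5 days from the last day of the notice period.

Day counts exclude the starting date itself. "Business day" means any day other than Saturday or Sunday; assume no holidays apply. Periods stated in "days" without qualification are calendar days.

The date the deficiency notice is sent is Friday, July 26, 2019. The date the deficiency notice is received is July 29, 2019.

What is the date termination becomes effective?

Adding 28 calendar days to July 29, 2019 gives August 26, 2019, which is the last day of the acceptance period.
The last day of the revision period: counting 15 business days from Monday, August 26, 2019 (Aug 27, Aug 28, Aug 29, Aug 30, …, Sep 12, Sep 13, Sep 16, skipping weekends) reaches Monday, September 16, 2019.
The last day of the notice period: September 16, 2019 + 10 days = September 26, 2019.
The date termination becomes effective: September 26, 2019 + 5 days = October 1, 2019.

October 1, 2019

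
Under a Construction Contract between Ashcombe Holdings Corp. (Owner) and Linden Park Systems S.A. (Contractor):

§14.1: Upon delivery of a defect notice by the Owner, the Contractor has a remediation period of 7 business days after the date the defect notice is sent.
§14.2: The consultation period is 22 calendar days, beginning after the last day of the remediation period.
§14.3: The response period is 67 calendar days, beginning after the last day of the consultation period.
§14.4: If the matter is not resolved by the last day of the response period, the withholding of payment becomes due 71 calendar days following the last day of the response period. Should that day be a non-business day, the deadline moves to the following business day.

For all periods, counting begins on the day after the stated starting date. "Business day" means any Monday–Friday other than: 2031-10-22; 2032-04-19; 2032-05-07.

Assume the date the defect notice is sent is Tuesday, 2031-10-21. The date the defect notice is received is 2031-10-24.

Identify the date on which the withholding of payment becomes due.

2032-04-08

The last day of the remediation period: counting 7 business days from Tuesday, 2031-10-21 (Oct 23, Oct 24, Oct 27, Oct 28, Oct 29, Oct 30, Oct 31, skipping weekends and the listed holiday on Oct 22) reaches Friday, 2031-10-31.
The last day of the consultation period: 2031-10-31 + 22 days = 2031-11-22.
The last day of the response period: 2031-11-22 + 67 days = 2032-01-28.
Adding 71 calendar days to 2032-01-28 gives 2032-04-08, which is the date on which the withholding of payment becomes due. 2032-04-08 is a Thursday and is not a listed holiday, so no roll-forward applies.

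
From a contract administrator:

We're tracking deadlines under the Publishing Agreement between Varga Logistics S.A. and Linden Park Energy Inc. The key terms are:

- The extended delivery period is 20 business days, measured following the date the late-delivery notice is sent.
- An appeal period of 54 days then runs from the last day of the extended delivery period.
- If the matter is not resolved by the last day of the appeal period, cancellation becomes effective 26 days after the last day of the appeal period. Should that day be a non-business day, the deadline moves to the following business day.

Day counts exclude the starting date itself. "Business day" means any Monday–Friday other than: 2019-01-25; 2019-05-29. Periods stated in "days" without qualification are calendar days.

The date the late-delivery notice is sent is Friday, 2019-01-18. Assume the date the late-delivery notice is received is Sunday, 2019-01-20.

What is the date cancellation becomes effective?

2019-05-09

The last day of the extended delivery period: 20 business days after Friday, 2019-01-18, skipping weekends and the listed holiday on Jan 25 — Jan 21, Jan 22, Jan 23, Jan 24, …, Feb 14, Feb 15, Feb 18 — lands on Monday, 2019-02-18.
Adding 54 calendar days to 2019-02-18 gives 2019-04-13, which is the last day of the appeal period.
Adding 26 calendar days to 2019-04-13 gives 2019-05-09, which is the date cancellation becomes effective. 2019-05-09 is a Thursday and is not a listed holiday, so no roll-forward applies.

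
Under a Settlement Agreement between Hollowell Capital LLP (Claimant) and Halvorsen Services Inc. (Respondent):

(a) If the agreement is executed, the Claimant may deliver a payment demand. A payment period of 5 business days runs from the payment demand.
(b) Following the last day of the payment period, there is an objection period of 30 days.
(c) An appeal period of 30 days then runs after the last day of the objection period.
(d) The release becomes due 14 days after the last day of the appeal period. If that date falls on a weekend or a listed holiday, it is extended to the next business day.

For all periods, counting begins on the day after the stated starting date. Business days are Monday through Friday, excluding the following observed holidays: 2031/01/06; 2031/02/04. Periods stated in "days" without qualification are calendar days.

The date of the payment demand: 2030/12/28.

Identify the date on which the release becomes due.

The last day of the payment period: counting 5 business days from Saturday, 2030/12/28 (Dec 30, Dec 31, Jan 1, Jan 2, Jan 3, skipping weekends) reaches Friday, 2031/01/03.
The last day of the objection period: 30 calendar days after 2031/01/03 is 2031/02/02.
The last day of the appeal period: 2031/02/02 + 30 days = 2031/03/04.
Adding 14 calendar days to 2031/03/04 gives 2031/03/18, which is the date on which the release becomes due. 2031/03/18 is a Tuesday and is not a listed holiday, so no roll-forward applies.

2031/03/18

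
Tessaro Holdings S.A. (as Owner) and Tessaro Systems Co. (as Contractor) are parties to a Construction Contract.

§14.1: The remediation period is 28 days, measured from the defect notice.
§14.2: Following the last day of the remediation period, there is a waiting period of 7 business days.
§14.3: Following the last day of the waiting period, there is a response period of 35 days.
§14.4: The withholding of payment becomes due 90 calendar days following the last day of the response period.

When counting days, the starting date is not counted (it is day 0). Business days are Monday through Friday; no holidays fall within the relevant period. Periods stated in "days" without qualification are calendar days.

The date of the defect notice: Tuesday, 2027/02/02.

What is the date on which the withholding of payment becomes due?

The last day of the remediation period: 2027/02/02 + 28 days = 2027/03/02.
The last day of the waiting period: 7 business days after Tuesday, 2027/03/02, skipping weekends — Mar 3, Mar 4, Mar 5, Mar 8, Mar 9, Mar 10, Mar 11 — lands on Thursday, 2027/03/11.
The last day of the response period: 2027/03/11 + 35 days = 2027/04/15.
The date on which the withholding of payment becomes due: 2027/04/15 + 90 days = 2027/07/14.

2027/07/14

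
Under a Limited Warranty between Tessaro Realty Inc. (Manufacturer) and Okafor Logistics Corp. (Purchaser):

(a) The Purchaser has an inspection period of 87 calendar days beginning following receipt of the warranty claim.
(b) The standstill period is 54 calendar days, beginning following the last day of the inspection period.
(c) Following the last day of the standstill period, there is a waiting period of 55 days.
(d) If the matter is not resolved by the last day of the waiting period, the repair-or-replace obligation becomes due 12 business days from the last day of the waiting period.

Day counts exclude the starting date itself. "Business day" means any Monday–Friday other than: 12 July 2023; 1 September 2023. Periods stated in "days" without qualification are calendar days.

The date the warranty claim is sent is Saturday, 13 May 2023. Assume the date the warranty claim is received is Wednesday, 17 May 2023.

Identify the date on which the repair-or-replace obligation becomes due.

The last day of the inspection period: 17 May 2023 + 87 days = 12 August 2023.
The last day of the standstill period: 12 August 2023 + 54 days = 5 October 2023.
The last day of the waiting period: 5 October 2023 + 55 days = 29 November 2023.
From Wednesday, 29 November 2023, 12 business days (Nov 30, Dec 1, Dec 4, Dec 5, …, Dec 13, Dec 14, Dec 15, skipping weekends) brings us to Friday, 15 December 2023, which is the date on which the repair-or-replace obligation becomes due.

15 December 2023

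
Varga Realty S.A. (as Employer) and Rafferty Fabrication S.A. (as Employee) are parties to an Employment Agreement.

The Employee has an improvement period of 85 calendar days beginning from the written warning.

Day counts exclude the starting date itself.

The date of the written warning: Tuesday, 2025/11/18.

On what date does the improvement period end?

2026/02/11

The last day of the improvement period: 85 calendar days after 2025/11/18 is 2026/02/11.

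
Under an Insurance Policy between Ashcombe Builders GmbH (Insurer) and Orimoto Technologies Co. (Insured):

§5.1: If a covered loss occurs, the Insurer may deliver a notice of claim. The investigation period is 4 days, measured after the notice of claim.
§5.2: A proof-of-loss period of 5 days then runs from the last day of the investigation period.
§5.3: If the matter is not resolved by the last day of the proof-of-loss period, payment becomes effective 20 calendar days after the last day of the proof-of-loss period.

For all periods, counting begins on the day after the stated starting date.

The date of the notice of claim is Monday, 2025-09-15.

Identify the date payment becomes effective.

Adding 4 calendar days to 2025-09-15 gives 2025-09-19, which is the last day of the investigation period.
The last day of the proof-of-loss period: 5 calendar days after 2025-09-19 is 2025-09-24.
Adding 20 calendar days to 2025-09-24 gives 2025-10-14, which is the date payment becomes effective.

2025-10-14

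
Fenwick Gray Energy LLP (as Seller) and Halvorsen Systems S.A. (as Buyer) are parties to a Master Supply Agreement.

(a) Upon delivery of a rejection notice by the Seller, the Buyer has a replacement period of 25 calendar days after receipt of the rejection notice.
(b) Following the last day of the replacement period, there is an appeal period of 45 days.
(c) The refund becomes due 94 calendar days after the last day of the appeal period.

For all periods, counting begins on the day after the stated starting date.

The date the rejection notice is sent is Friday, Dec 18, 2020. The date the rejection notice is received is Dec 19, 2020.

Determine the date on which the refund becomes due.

Jun 1, 2021

The last day of the replacement period: 25 calendar days after Dec 19, 2020 is Jan 13, 2021.
The last day of the appeal period: Jan 13, 2021 + 45 days = Feb 27, 2021.
Adding 94 calendar days to Feb 27, 2021 gives Jun 1, 2021, which is the date on which the refund becomes due.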